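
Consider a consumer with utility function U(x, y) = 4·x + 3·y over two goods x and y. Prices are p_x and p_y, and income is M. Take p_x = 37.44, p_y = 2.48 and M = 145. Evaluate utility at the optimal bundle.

V = 175.4032

Perfect substitutes: compare marginal utility per dollar. 4/p_x vs 3/p_y → 0.1068 vs 1.2097.
y gives more utility per dollar, so spend all income on y: y* = M/p_y, x* = 0.
Numerically: x* = 0, y* = 58.4677.
Utility at the optimum: U(0, 58.4677) = 175.4032.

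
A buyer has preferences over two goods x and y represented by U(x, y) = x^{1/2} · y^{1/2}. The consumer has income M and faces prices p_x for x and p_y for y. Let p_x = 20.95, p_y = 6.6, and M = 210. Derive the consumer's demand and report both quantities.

Tangency: MRS = y/x = p_x/p_y.
Rearranging, p_y·y = p_x·x. Substituting into the budget gives p_x·x·(1 + 1) = M.
Demand: x*(p_x,p_y,M) = 0.5·M/p_x and y* = 0.5·M/p_y.
At p_x=20.95, p_y=6.6, M=210: x* = 0.5·210/20.95 = 5.0119, y* = 15.9091.

x* = 5.0119, y* = 15.9091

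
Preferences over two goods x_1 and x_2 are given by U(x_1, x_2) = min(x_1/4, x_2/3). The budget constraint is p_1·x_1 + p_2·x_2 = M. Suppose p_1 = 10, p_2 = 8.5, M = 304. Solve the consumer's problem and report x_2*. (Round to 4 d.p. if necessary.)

Leontief preferences: the optimum is at the kink where x_1/4 = x_2/3, i.e. x_2 = (3/4)·x_1.
Budget: p_1·x_1 + p_2·(3/4)·x_1 = M, so (4·p_1 + 3·p_2)·x_1 = 4·M.
Demand: x_1*(p_1,p_2,M) = 4·M/(4·p_1 + 3·p_2), x_2* = 3·M/(4·p_1 + 3·p_2).
Here 4·10 + 3·8.5 = 65.5, giving x_2* = 13.9237.

x_2* = 13.9237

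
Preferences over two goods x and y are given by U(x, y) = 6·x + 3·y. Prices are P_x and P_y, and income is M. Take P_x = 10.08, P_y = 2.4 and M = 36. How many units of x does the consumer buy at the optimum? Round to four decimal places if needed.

y gives more utility per dollar, so spend all income on y: y* = M/P_y, x* = 0.
Numerically: x* = 0, y* = 15.

x* = 0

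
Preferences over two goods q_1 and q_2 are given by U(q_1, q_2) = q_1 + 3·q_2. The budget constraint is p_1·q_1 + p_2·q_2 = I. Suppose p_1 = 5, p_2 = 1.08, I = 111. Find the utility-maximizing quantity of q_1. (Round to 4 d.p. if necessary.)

q_1* = 0

Linear utility — the consumer picks whichever good has higher MU/price: 1/5 = 0.2 vs 3/1.08 = 2.7778.
q_2 gives more utility per dollar, so spend all income on q_2: q_2* = I/p_2, q_1* = 0.
Numerically: q_1* = 0, q_2* = 102.7778.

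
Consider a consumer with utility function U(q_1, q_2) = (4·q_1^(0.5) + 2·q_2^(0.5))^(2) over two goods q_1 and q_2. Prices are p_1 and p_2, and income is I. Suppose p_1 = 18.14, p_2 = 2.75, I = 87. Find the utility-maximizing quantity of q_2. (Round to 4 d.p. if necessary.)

q_2* = 19.694

MU_q_1 ∝ 4·q_1^(-0.5), MU_q_2 ∝ 2·q_2^(-0.5), so MRS = 2·(q_2/q_1)^(0.5) = p_1/p_2.
Hence q_2/q_1 = ((1/2)·p_1/p_2)^(1/(0.5)), i.e. raised to the 2 power.
With the ratio pinned down, the budget gives q_1* = I/(p_1 + p_2·(q_2/q_1)) and q_2* = (q_2/q_1)·q_1*.
Numerically q_2/q_1 = 10.878003, so q_1* = 87/(18.14 + 2.75·10.878003) = 1.8104 and q_2* = 10.878003·1.8104 = 19.694.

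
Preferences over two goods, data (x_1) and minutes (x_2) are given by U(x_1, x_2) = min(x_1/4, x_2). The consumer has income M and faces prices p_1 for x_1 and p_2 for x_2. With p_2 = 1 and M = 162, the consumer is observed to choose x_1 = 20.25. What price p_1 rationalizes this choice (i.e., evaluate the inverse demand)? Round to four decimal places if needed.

p_1 = 7.75

With perfect complements, no substitution: consume in ratio x_1:x_2 = 4:1.
Budget: p_1·x_1 + p_2·(1/4)·x_1 = M, so (4·p_1 + p_2)·x_1 = 4·M.
Demand: x_1*(p_1,p_2,M) = 4·M/(4·p_1 + p_2), x_2* = M/(4·p_1 + p_2).
Set x_1* = 20.25 in the demand function and solve for p_1: p_1 = 7.75.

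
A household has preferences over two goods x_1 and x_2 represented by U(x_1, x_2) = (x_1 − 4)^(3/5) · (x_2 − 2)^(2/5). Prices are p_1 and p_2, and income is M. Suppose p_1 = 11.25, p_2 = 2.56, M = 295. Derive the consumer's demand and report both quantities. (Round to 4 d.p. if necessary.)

x_1* = 17.0603, x_2* = 40.2625

Substituting into the budget: x_1* = 4 + 0.6·(M − 4·p_1 − 2·p_2)/p_1, and x_2* = 2 + 0.4·(…)/p_2.
Discretionary income = 295 − 4·11.25 − 2·2.56 = 244.88; x_1* = 4 + 0.6·244.88/11.25 = 17.0603; x_2* = 2 + 0.4·244.88/2.56 = 40.2625.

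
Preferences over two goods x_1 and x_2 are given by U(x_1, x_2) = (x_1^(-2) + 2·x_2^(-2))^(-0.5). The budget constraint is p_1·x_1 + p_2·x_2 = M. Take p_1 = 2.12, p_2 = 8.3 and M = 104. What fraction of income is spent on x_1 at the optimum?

share on x_1 = 0.2421

Numerically x_2/x_1 = 0.799397, so x_1* = 104/(2.12 + 8.3·0.799397) = 11.8789 and x_2* = 0.799397·11.8789 = 9.496.
Expenditure on x_1: 2.12·11.8789 = 25.1833; share = 0.2421.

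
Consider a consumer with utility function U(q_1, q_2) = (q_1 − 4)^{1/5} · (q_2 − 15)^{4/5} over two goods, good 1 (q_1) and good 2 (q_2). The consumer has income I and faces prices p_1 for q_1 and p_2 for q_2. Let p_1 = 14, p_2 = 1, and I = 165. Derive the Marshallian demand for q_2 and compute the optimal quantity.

q_2* = 90.2

This is Cobb-Douglas in (q_1−4, q_2−15): tangency gives 0.2·p_2·(q_2−15) = 0.8·p_1·(q_1−4).
Substituting into the budget: q_1* = 4 + 0.2·(I − 4·p_1 − 15·p_2)/p_1, and q_2* = 15 + 0.8·(…)/p_2.
Discretionary income = 165 − 4·14 − 15·1 = 94; q_2* = 15 + 0.8·94/1 = 90.2.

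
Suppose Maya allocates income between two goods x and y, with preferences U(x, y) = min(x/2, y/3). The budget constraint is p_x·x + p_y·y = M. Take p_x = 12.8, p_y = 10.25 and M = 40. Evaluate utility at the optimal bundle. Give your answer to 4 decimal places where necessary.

Demand: x*(p_x,p_y,M) = 2·M/(2·p_x + 3·p_y), y* = 3·M/(2·p_x + 3·p_y).
Here 2·12.8 + 3·10.25 = 56.35, giving x* = 1.4197 and y* = 2.1295.
Utility at the optimum: U(1.4197, 2.1295) = 0.7098.

V = 0.7098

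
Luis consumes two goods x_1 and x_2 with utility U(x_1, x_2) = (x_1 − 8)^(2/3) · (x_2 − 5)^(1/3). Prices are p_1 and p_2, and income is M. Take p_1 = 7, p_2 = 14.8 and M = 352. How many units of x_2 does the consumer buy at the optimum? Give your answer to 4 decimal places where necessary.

x_2* = 10

Let x_1' = x_1−8, x_2' = x_2−5. MRS = 2·x_2'/x_1' = p_1/p_2.
Substituting into the budget: x_1* = 8 + 2/3·(M − 8·p_1 − 5·p_2)/p_1, and x_2* = 5 + 1/3·(…)/p_2.
Discretionary income = 352 − 8·7 − 5·14.8 = 222; x_2* = 5 + 1/3·222/14.8 = 10.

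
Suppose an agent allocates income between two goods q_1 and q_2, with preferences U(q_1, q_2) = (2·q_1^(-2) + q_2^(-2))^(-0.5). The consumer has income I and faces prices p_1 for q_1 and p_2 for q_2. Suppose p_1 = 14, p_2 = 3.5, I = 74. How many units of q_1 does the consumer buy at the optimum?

MU_q_1 ∝ 2·q_1^(-3), MU_q_2 ∝ q_2^(-3), so MRS = 2·(q_2/q_1)^(3) = p_1/p_2.
Solve for the ratio: q_2/q_1 = [(1/2)·p_1/p_2]^(1/3).
Substitute q_2 = (q_2/q_1)·q_1 into the budget: q_1* = I/(p_1 + p_2·(q_2/q_1)).
Numerically q_2/q_1 = 1.259921, so q_1* = 74/(14 + 3.5·1.259921) = 4.0196.

q_1* = 4.0196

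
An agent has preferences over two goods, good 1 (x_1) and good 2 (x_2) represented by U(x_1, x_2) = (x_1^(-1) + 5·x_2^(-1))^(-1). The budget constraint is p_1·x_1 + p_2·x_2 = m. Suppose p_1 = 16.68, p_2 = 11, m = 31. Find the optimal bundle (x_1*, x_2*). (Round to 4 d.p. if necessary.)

MU_x_1 ∝ x_1^(-2), MU_x_2 ∝ 5·x_2^(-2), so MRS = (1/5)·(x_2/x_1)^(2) = p_1/p_2.
Solve for the ratio: x_2/x_1 = [5·p_1/p_2]^(0.5).
With the ratio pinned down, the budget gives x_1* = m/(p_1 + p_2·(x_2/x_1)) and x_2* = (x_2/x_1)·x_1*.
Numerically x_2/x_1 = 2.75351, so x_1* = 31/(16.68 + 11·2.75351) = 0.66 and x_2* = 2.75351·0.66 = 1.8174.

x_1* = 0.66, x_2* = 1.8174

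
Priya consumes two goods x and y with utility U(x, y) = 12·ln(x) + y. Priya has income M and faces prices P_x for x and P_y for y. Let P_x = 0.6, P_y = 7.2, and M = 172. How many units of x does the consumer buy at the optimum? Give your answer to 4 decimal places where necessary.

Set MRS = P_x/P_y: (12/x)/1 = P_x/P_y.
So x*(P_x,P_y) = 12·P_y/P_x, independent of income; and y* = (M − 12·P_y)/P_y.
At the given prices: x* = 12·7.2/0.6 = 144.

x* = 144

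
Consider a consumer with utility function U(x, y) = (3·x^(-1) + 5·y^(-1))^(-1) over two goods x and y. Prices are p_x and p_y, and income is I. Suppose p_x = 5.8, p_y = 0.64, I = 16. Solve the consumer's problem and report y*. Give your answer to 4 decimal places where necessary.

y* = 7.5034

MU_x ∝ 3·x^(-2), MU_y ∝ 5·y^(-2), so MRS = (3/5)·(y/x)^(2) = p_x/p_y.
Hence y/x = ((5/3)·p_x/p_y)^(1/(2)), i.e. raised to the 0.5 power.
With the ratio pinned down, the budget gives x* = I/(p_x + p_y·(y/x)) and y* = (y/x)·x*.
Numerically y/x = 3.886408, so x* = 16/(5.8 + 0.64·3.886408) = 1.9307 and y* = 3.886408·1.9307 = 7.5034.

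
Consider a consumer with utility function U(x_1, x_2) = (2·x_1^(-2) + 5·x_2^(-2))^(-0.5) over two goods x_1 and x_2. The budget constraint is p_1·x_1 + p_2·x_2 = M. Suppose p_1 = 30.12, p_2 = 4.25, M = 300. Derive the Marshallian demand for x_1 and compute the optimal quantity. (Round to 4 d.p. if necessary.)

From the CES first-order condition, (2/5)·(x_2/x_1)^(3) = p_1/p_2.
Solve for the ratio: x_2/x_1 = [(5/2)·p_1/p_2]^(1/3).
Substitute x_2 = (x_2/x_1)·x_1 into the budget: x_1* = M/(p_1 + p_2·(x_2/x_1)).
Numerically x_2/x_1 = 2.606966, so x_1* = 300/(30.12 + 4.25·2.606966) = 7.2816.

x_1* = 7.2816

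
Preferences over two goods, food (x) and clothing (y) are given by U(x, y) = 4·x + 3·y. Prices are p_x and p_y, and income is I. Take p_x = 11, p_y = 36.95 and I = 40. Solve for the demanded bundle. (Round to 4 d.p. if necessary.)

x gives more utility per dollar, so spend all income on x: x* = I/p_x, y* = 0.
Numerically: x* = 3.6364, y* = 0.

x* = 3.6364, y* = 0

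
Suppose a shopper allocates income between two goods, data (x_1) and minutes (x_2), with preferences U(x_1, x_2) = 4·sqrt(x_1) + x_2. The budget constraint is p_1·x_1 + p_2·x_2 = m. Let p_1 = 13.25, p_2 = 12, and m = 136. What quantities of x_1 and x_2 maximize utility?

Set MRS = p_1/p_2: 2·x_1^(−1/2) = p_1/p_2.
Solve: √x_1 = 2·p_2/p_1, so x_1*(p_1,p_2) = (2·p_2/p_1)², and x_2* = (m − p_1·x_1*)/p_2.
Plugging in: x_1* = (2·12/13.25)² = 3.2809, x_2* = 7.7107.

x_1* = 3.2809, x_2* = 7.7107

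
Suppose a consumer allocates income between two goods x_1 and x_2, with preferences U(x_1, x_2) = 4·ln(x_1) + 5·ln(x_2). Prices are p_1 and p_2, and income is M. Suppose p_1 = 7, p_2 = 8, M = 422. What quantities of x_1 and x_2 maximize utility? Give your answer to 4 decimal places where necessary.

MU_x_1/MU_x_2 = (4·x_2)/(5·x_1); tangency sets this equal to p_1/p_2.
Rearranging, p_2·x_2 = (5/4)·p_1·x_1. Substituting into the budget gives p_1·x_1·(1 + (5/4)) = M.
Demand: x_1*(p_1,p_2,M) = 4/9·M/p_1 and x_2* = 5/9·M/p_2.
At p_1=7, p_2=8, M=422: x_1* = 4/9·422/7 = 26.7937, x_2* = 29.3056.

x_1* = 26.7937, x_2* = 29.3056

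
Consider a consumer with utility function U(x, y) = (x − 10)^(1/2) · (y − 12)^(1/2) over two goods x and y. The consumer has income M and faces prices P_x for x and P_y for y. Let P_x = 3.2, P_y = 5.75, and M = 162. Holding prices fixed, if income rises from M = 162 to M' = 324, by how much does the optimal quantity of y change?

Δy* = 14.087

Let x' = x−10, y' = y−12. MRS = y'/x' = P_x/P_y.
After buying the subsistence bundle (10, 12), a share 0.5 of the remaining income goes to x: x* = 10 + 0.5·(M − 10P_x − 12P_y)/P_x.
Discretionary income = 162 − 10·3.2 − 12·5.75 = 61; y* = 12 + 0.5·61/5.75 = 17.3043.
At M' = 324: y* = 31.3913. Change: 31.3913 − 17.3043 = 14.087.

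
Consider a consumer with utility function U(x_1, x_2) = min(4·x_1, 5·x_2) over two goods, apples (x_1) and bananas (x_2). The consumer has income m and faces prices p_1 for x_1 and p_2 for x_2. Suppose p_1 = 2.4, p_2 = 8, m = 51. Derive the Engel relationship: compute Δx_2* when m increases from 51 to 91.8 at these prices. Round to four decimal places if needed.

With perfect complements, no substitution: consume in ratio x_1:x_2 = 5:4.
Budget: p_1·x_1 + p_2·(4/5)·x_1 = m, so (5·p_1 + 4·p_2)·x_1 = 5·m.
Demand: x_1*(p_1,p_2,m) = 5·m/(5·p_1 + 4·p_2), x_2* = 4·m/(5·p_1 + 4·p_2).
Here 5·2.4 + 4·8 = 44, giving x_2* = 4.6364.
At m' = 91.8: x_2* = 8.3455. Change: 8.3455 − 4.6364 = 3.7091.

Δx_2* = 3.7091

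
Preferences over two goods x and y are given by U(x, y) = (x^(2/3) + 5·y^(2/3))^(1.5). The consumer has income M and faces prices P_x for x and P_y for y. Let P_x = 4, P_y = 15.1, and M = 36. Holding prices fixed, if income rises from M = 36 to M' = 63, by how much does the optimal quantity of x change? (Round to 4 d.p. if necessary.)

Δx* = 0.6908

Substitute y = (y/x)·x into the budget: x* = M/(P_x + P_y·(y/x)).
Numerically y/x = 2.323588, so x* = 36/(4 + 15.1·2.323588) = 0.921.
At M' = 63: x* = 1.6118. Change: 1.6118 − 0.921 = 0.6908.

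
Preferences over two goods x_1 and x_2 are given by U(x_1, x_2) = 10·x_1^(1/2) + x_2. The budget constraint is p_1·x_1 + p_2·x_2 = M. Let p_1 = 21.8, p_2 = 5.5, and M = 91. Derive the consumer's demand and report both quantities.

x_1* = 1.5913, x_2* = 10.2381

Plugging in: x_1* = (5·5.5/21.8)² = 1.5913, x_2* = 10.2381.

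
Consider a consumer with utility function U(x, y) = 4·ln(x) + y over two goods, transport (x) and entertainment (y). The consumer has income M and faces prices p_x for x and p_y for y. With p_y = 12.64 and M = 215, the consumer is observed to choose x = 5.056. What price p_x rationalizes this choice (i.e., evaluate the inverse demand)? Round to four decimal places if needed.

Set MRS = p_x/p_y: (4/x)/1 = p_x/p_y.
So x*(p_x,p_y) = 4·p_y/p_x, independent of income; and y* = (M − 4·p_y)/p_y.
Set x* = 5.056 in the demand function and solve for p_x: p_x = 10.

p_x = 10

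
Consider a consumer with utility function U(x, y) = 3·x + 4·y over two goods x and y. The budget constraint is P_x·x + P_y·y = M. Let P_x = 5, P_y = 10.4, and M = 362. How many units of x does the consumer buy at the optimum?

Perfect substitutes: compare marginal utility per dollar. 3/P_x vs 4/P_y → 0.6 vs 0.3846.
x gives more utility per dollar, so spend all income on x: x* = M/P_x, y* = 0.
Numerically: x* = 72.4, y* = 0.

x* = 72.4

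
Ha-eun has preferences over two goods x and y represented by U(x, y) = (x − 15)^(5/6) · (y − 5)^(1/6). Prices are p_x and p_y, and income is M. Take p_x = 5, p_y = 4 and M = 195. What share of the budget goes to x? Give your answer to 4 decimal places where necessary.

Substituting into the budget: x* = 15 + 5/6·(M − 15·p_x − 5·p_y)/p_x, and y* = 5 + 1/6·(…)/p_y.
Discretionary income = 195 − 15·5 − 5·4 = 100; x* = 15 + 5/6·100/5 = 31.6667; y* = 5 + 1/6·100/4 = 9.1667.
Expenditure on x: 5·31.6667 = 158.3333; share = 0.812.

share on x = 0.812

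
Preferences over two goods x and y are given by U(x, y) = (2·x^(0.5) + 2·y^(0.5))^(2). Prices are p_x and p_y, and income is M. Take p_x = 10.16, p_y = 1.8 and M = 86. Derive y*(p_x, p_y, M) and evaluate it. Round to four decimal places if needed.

Substitute y = (y/x)·x into the budget: x* = M/(p_x + p_y·(y/x)).
Numerically y/x = 31.859753, so x* = 86/(10.16 + 1.8·31.859753) = 1.2739 and y* = 31.859753·1.2739 = 40.5871.

y* = 40.5871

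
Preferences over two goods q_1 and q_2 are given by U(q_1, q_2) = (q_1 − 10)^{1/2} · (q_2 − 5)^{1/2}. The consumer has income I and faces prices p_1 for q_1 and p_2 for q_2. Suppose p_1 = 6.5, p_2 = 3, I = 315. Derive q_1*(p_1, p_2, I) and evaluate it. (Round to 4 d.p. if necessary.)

q_1* = 28.0769

MRS = (q_2−5)/(q_1−10). Tangency with p_1/p_2 gives q_2−5 = (p_1/p_2)·(q_1−10).
After buying the subsistence bundle (10, 5), a share 0.5 of the remaining income goes to q_1: q_1* = 10 + 0.5·(I − 10p_1 − 5p_2)/p_1.
Discretionary income = 315 − 10·6.5 − 5·3 = 235; q_1* = 10 + 0.5·235/6.5 = 28.0769.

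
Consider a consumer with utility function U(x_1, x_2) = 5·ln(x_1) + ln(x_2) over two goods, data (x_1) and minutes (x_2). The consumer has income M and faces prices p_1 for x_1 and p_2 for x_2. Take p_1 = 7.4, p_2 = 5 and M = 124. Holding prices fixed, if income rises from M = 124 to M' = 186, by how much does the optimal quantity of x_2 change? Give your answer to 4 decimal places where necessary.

Δx_2* = 2.0667

MU_x_1/MU_x_2 = (5·x_2)/(x_1); tangency sets this equal to p_1/p_2.
Rearranging, p_2·x_2 = (1/5)·p_1·x_1. Substituting into the budget gives p_1·x_1·(1 + (1/5)) = M.
Demand: x_1*(p_1,p_2,M) = 5/6·M/p_1 and x_2* = 1/6·M/p_2.
At p_1=7.4, p_2=5, M=124: x_2* = 1/6·124/5 = 4.1333.
At M' = 186: x_2* = 6.2. Change: 6.2 − 4.1333 = 2.0667.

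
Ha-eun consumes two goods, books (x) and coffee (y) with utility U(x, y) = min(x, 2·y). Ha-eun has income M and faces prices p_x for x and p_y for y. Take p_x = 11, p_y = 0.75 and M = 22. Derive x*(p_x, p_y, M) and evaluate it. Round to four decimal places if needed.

x* = 1.9341

With perfect complements, no substitution: consume in ratio x:y = 2:1.
Budget: p_x·x + p_y·(1/2)·x = M, so (2·p_x + p_y)·x = 2·M.
Demand: x*(p_x,p_y,M) = 2·M/(2·p_x + p_y), y* = M/(2·p_x + p_y).
Here 2·11 + 0.75 = 22.75, giving x* = 1.9341.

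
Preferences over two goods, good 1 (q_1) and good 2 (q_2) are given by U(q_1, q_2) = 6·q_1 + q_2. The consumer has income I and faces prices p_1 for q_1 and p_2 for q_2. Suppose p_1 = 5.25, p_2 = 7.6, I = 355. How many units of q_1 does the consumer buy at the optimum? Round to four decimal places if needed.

Linear utility — the consumer picks whichever good has higher MU/price: 6/5.25 = 1.1429 vs 1/7.6 = 0.1316.
q_1 gives more utility per dollar, so spend all income on q_1: q_1* = I/p_1, q_2* = 0.
Numerically: q_1* = 67.619, q_2* = 0.

q_1* = 67.619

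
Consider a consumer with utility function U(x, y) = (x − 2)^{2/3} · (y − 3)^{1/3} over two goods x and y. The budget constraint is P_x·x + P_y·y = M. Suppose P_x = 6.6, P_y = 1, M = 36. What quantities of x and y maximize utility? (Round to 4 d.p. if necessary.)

Let x' = x−2, y' = y−3. MRS = 2·y'/x' = P_x/P_y.
Substituting into the budget: x* = 2 + 2/3·(M − 2·P_x − 3·P_y)/P_x, and y* = 3 + 1/3·(…)/P_y.
Discretionary income = 36 − 2·6.6 − 3·1 = 19.8; x* = 2 + 2/3·19.8/6.6 = 4; y* = 3 + 1/3·19.8/1 = 9.6.

x* = 4, y* = 9.6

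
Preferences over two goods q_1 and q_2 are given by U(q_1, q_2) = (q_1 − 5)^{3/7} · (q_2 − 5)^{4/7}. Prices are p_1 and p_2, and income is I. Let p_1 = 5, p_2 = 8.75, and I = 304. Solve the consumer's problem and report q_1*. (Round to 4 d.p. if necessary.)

q_1* = 25.1643

Discretionary income = 304 − 5·5 − 5·8.75 = 235.25; q_1* = 5 + 3/7·235.25/5 = 25.1643.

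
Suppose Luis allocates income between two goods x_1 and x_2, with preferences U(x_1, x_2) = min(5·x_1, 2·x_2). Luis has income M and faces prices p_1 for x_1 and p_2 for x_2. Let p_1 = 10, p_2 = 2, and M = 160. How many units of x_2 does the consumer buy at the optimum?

With perfect complements, no substitution: consume in ratio x_1:x_2 = 2:5.
Budget: p_1·x_1 + p_2·(5/2)·x_1 = M, so (2·p_1 + 5·p_2)·x_1 = 2·M.
Demand: x_1*(p_1,p_2,M) = 2·M/(2·p_1 + 5·p_2), x_2* = 5·M/(2·p_1 + 5·p_2).
Here 2·10 + 5·2 = 30, giving x_2* = 26.6667.

x_2* = 26.6667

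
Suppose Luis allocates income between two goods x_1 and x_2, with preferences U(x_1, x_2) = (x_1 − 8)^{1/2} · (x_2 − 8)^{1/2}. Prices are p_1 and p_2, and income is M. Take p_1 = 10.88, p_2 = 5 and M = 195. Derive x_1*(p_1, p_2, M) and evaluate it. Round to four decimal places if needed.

x_1* = 11.1232

MRS = (x_2−8)/(x_1−8). Tangency with p_1/p_2 gives x_2−8 = (p_1/p_2)·(x_1−8).
After buying the subsistence bundle (8, 8), a share 0.5 of the remaining income goes to x_1: x_1* = 8 + 0.5·(M − 8p_1 − 8p_2)/p_1.
Discretionary income = 195 − 8·10.88 − 8·5 = 67.96; x_1* = 8 + 0.5·67.96/10.88 = 11.1232.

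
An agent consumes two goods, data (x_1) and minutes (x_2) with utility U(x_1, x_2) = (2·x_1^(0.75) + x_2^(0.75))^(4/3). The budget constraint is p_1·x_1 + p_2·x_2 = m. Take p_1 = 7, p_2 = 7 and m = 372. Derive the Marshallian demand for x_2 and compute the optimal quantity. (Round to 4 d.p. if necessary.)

x_2* = 3.1261

From the CES first-order condition, 2·(x_2/x_1)^(0.25) = p_1/p_2.
Solve for the ratio: x_2/x_1 = [(1/2)·p_1/p_2]^(4).
With the ratio pinned down, the budget gives x_1* = m/(p_1 + p_2·(x_2/x_1)) and x_2* = (x_2/x_1)·x_1*.
Numerically x_2/x_1 = 0.0625, so x_1* = 372/(7 + 7·0.0625) = 50.0168 and x_2* = 0.0625·50.0168 = 3.1261.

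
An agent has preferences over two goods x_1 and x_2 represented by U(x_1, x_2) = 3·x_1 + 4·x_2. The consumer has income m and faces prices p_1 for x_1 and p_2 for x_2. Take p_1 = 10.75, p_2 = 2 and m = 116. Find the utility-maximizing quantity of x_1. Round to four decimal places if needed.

x_1* = 0

Perfect substitutes: compare marginal utility per dollar. 3/p_1 vs 4/p_2 → 0.2791 vs 2.
x_2 gives more utility per dollar, so spend all income on x_2: x_2* = m/p_2, x_1* = 0.
Numerically: x_1* = 0, x_2* = 58.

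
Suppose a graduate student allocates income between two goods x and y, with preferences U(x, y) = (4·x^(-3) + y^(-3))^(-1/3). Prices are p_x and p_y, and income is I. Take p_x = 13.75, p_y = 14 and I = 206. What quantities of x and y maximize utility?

With the ratio pinned down, the budget gives x* = I/(p_x + p_y·(y/x)) and y* = (y/x)·x*.
Numerically y/x = 0.703929, so x* = 206/(13.75 + 14·0.703929) = 8.727 and y* = 0.703929·8.727 = 6.1432.

x* = 8.727, y* = 6.1432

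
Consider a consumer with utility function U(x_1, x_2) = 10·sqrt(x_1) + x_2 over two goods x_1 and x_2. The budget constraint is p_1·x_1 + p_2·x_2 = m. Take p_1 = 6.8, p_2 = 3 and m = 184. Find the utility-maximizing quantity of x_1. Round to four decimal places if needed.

Set MRS = p_1/p_2: 5·x_1^(−1/2) = p_1/p_2.
Thus x_1* = (5·p_2/p_1)² — independent of m — with the rest of income spent on x_2.
Plugging in: x_1* = (5·3/6.8)² = 4.8659.

x_1* = 4.8659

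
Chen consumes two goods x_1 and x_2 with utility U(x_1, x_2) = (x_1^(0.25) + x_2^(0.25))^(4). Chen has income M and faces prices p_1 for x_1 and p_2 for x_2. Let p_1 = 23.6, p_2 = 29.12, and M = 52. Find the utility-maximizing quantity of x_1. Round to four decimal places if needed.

Substitute x_2 = (x_2/x_1)·x_1 into the budget: x_1* = M/(p_1 + p_2·(x_2/x_1)).
Numerically x_2/x_1 = 0.755604, so x_1* = 52/(23.6 + 29.12·0.755604) = 1.1403.

x_1* = 1.1403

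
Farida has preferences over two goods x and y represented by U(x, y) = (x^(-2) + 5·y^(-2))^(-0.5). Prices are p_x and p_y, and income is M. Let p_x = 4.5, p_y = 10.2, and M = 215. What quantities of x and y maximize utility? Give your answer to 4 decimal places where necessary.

MRS = MU_x/MU_y = (1/5)·(y/x)^(3). Set equal to p_x/p_y.
Hence y/x = (5·p_x/p_y)^(1/(3)), i.e. raised to the 1/3 power.
With the ratio pinned down, the budget gives x* = M/(p_x + p_y·(y/x)) and y* = (y/x)·x*.
Numerically y/x = 1.30175, so x* = 215/(4.5 + 10.2·1.30175) = 12.0937 and y* = 1.30175·12.0937 = 15.743.

x* = 12.0937, y* = 15.743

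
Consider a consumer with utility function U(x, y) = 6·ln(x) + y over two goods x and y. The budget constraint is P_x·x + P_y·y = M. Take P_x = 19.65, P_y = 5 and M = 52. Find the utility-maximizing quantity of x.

MU_x = 6/x, MU_y = 1. Tangency: 6/x = P_x/P_y.
So x*(P_x,P_y) = 6·P_y/P_x, independent of income; and y* = (M − 6·P_y)/P_y.
At the given prices: x* = 6·5/19.65 = 1.5267.

x* = 1.5267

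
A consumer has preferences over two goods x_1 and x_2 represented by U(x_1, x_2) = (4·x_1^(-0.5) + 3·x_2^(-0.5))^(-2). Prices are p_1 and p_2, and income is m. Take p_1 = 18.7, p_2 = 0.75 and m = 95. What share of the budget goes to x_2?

MU_x_1 ∝ 4·x_1^(-1.5), MU_x_2 ∝ 3·x_2^(-1.5), so MRS = (4/3)·(x_2/x_1)^(1.5) = p_1/p_2.
Hence x_2/x_1 = ((3/4)·p_1/p_2)^(1/(1.5)), i.e. raised to the 2/3 power.
With the ratio pinned down, the budget gives x_1* = m/(p_1 + p_2·(x_2/x_1)) and x_2* = (x_2/x_1)·x_1*.
Numerically x_2/x_1 = 7.045217, so x_1* = 95/(18.7 + 0.75·7.045217) = 3.961 and x_2* = 7.045217·3.961 = 27.906.
Expenditure on x_2: 0.75·27.906 = 20.9295; share = 0.2203.

share on x_2 = 0.2203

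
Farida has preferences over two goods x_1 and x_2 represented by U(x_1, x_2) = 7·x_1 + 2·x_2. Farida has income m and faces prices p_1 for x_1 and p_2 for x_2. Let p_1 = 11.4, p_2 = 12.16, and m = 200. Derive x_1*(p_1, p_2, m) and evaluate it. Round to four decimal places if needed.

x_1 gives more utility per dollar, so spend all income on x_1: x_1* = m/p_1, x_2* = 0.
Numerically: x_1* = 17.5439, x_2* = 0.

x_1* = 17.5439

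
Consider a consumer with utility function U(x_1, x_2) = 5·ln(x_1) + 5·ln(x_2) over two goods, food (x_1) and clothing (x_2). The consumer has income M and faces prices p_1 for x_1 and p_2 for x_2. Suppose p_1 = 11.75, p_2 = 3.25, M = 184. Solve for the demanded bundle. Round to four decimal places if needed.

x_1* = 7.8298, x_2* = 28.3077

Tangency: MRS = x_2/x_1 = p_1/p_2.
Rearranging, p_2·x_2 = p_1·x_1. Substituting into the budget gives p_1·x_1·(1 + 1) = M.
Demand: x_1*(p_1,p_2,M) = 0.5·M/p_1 and x_2* = 0.5·M/p_2.
At p_1=11.75, p_2=3.25, M=184: x_1* = 0.5·184/11.75 = 7.8298, x_2* = 28.3077.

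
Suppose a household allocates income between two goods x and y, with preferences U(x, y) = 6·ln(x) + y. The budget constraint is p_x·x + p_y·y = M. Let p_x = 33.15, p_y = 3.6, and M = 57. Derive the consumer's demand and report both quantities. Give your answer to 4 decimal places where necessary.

x* = 0.6516, y* = 9.8333

So x*(p_x,p_y) = 6·p_y/p_x, independent of income; and y* = (M − 6·p_y)/p_y.
At the given prices: x* = 6·3.6/33.15 = 0.6516, and y* = 9.8333.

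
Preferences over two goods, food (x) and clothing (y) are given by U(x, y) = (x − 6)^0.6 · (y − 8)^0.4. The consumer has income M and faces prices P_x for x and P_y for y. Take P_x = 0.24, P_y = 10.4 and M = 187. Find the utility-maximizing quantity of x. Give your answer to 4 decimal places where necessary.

Let x' = x−6, y' = y−8. MRS = (3/2)·y'/x' = P_x/P_y.
After buying the subsistence bundle (6, 8), a share 0.6 of the remaining income goes to x: x* = 6 + 0.6·(M − 6P_x − 8P_y)/P_x.
Discretionary income = 187 − 6·0.24 − 8·10.4 = 102.36; x* = 6 + 0.6·102.36/0.24 = 261.9.

x* = 261.9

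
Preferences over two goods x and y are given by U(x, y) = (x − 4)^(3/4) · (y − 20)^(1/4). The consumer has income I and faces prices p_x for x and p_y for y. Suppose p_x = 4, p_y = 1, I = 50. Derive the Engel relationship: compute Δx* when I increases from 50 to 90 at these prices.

MRS = 3·(y−20)/(x−4). Tangency with p_x/p_y gives y−20 = (1/3)·(p_x/p_y)·(x−4).
After buying the subsistence bundle (4, 20), a share 0.75 of the remaining income goes to x: x* = 4 + 0.75·(I − 4p_x − 20p_y)/p_x.
Discretionary income = 50 − 4·4 − 20·1 = 14; x* = 4 + 0.75·14/4 = 6.625.
At I' = 90: x* = 14.125. Change: 14.125 − 6.625 = 7.5.

Δx* = 7.5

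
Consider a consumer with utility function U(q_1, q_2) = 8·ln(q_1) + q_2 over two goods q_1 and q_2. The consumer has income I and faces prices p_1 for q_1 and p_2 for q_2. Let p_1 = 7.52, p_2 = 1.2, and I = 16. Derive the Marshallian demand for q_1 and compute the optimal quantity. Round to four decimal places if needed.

Set MRS = p_1/p_2: (8/q_1)/1 = p_1/p_2.
So q_1*(p_1,p_2) = 8·p_2/p_1, independent of income; and q_2* = (I − 8·p_2)/p_2.
At the given prices: q_1* = 8·1.2/7.52 = 1.2766.

q_1* = 1.2766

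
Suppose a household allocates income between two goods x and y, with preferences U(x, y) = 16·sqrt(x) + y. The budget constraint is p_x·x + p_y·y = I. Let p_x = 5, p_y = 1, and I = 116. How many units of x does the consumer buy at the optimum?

x* = 2.56

Set MRS = p_x/p_y: 8·x^(−1/2) = p_x/p_y.
Thus x* = (8·p_y/p_x)² — independent of I — with the rest of income spent on y.
Plugging in: x* = (8·1/5)² = 2.56.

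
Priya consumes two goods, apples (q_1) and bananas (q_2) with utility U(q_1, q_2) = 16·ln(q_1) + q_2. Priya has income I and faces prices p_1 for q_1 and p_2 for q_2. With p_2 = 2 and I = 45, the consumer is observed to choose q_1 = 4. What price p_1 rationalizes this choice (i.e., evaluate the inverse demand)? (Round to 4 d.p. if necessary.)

p_1 = 8

MU_q_1 = 16/q_1, MU_q_2 = 1. Tangency: 16/q_1 = p_1/p_2.
So q_1*(p_1,p_2) = 16·p_2/p_1, independent of income; and q_2* = (I − 16·p_2)/p_2.
Set q_1* = 4 in the demand function and solve for p_1: p_1 = 8.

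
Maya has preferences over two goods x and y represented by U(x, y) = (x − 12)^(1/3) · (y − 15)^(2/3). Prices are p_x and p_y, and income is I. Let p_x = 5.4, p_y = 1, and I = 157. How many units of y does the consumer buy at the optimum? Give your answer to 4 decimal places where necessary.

After buying the subsistence bundle (12, 15), a share 1/3 of the remaining income goes to x: x* = 12 + 1/3·(I − 12p_x − 15p_y)/p_x.
Discretionary income = 157 − 12·5.4 − 15·1 = 77.2; y* = 15 + 2/3·77.2/1 = 66.4667.

y* = 66.4667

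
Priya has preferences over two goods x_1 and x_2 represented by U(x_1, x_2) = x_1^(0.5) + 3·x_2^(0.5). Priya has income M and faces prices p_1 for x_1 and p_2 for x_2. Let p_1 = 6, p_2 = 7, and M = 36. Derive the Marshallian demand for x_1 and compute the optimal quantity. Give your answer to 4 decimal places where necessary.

x_1* = 0.6885

Substitute x_2 = (x_2/x_1)·x_1 into the budget: x_1* = M/(p_1 + p_2·(x_2/x_1)).
Numerically x_2/x_1 = 6.612245, so x_1* = 36/(6 + 7·6.612245) = 0.6885.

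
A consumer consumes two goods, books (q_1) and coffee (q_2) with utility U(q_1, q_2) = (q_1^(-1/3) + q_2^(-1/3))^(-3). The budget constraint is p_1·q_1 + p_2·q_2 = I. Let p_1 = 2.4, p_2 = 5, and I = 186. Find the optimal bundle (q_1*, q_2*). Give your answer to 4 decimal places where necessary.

With the ratio pinned down, the budget gives q_1* = I/(p_1 + p_2·(q_2/q_1)) and q_2* = (q_2/q_1)·q_1*.
Numerically q_2/q_1 = 0.576675, so q_1* = 186/(2.4 + 5·0.576675) = 35.2048 and q_2* = 0.576675·35.2048 = 20.3017.

q_1* = 35.2048, q_2* = 20.3017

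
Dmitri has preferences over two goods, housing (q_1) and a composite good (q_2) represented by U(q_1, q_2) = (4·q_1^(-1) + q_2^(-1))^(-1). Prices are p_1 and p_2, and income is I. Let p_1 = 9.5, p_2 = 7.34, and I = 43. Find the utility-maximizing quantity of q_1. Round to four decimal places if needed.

q_1* = 3.1444

From the CES first-order condition, 4·(q_2/q_1)^(2) = p_1/p_2.
Solve for the ratio: q_2/q_1 = [(1/4)·p_1/p_2]^(0.5).
With the ratio pinned down, the budget gives q_1* = I/(p_1 + p_2·(q_2/q_1)) and q_2* = (q_2/q_1)·q_1*.
Numerically q_2/q_1 = 0.568832, so q_1* = 43/(9.5 + 7.34·0.568832) = 3.1444.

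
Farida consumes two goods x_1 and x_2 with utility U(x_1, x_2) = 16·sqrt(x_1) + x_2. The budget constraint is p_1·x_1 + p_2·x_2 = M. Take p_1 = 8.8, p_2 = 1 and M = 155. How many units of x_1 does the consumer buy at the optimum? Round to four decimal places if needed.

x_1* = 0.8264

MU_x_1 = 8/√x_1, MU_x_2 = 1. Tangency: 8/√x_1 = p_1/p_2.
Thus x_1* = (8·p_2/p_1)² — independent of M — with the rest of income spent on x_2.
Plugging in: x_1* = (8·1/8.8)² = 0.8264.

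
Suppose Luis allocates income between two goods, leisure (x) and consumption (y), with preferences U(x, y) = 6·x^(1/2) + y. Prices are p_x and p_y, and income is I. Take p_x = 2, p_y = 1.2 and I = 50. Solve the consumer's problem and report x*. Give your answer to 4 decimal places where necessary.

Set MRS = p_x/p_y: 3·x^(−1/2) = p_x/p_y.
Solve: √x = 3·p_y/p_x, so x*(p_x,p_y) = (3·p_y/p_x)², and y* = (I − p_x·x*)/p_y.
Plugging in: x* = (3·1.2/2)² = 3.24.

x* = 3.24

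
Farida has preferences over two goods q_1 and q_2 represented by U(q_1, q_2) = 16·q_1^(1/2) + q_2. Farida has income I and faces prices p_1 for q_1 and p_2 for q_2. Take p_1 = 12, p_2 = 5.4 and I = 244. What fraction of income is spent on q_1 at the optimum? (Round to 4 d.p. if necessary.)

Solve: √q_1 = 8·p_2/p_1, so q_1*(p_1,p_2) = (8·p_2/p_1)², and q_2* = (I − p_1·q_1*)/p_2.
Plugging in: q_1* = (8·5.4/12)² = 12.96, q_2* = 16.3852.
Expenditure on q_1: 12·12.96 = 155.52; share = 0.6374.

share on q_1 = 0.6374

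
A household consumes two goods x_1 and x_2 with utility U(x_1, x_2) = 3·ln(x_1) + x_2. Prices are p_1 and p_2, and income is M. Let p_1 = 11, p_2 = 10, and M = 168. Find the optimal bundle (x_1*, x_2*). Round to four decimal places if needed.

MU_x_1 = 3/x_1, MU_x_2 = 1. Tangency: 3/x_1 = p_1/p_2.
So x_1*(p_1,p_2) = 3·p_2/p_1, independent of income; and x_2* = (M − 3·p_2)/p_2.
At the given prices: x_1* = 3·10/11 = 2.7273, and x_2* = 13.8.

x_1* = 2.7273, x_2* = 13.8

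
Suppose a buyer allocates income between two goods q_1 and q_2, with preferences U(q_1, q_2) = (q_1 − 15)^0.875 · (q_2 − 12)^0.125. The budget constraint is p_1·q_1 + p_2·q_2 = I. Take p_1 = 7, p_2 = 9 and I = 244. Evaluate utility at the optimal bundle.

V = 2.9444

This is Cobb-Douglas in (q_1−15, q_2−12): tangency gives 0.875·p_2·(q_2−12) = 0.125·p_1·(q_1−15).
After buying the subsistence bundle (15, 12), a share 0.875 of the remaining income goes to q_1: q_1* = 15 + 0.875·(I − 15p_1 − 12p_2)/p_1.
Discretionary income = 244 − 15·7 − 12·9 = 31; q_1* = 15 + 0.875·31/7 = 18.875; q_2* = 12 + 0.125·31/9 = 12.4306.
Utility at the optimum: U(18.875, 12.4306) = 2.9444.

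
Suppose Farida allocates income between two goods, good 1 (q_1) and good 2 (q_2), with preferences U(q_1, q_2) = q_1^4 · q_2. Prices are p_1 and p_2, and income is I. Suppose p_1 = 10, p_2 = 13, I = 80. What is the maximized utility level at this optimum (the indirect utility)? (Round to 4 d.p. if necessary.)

V = 2064.8881

The MRS is 4·q_2/q_1. Set MRS = p_1/p_2.
So 4·p_2·q_2 = p_1·q_1; combined with the budget, a share 0.8 of income goes to q_1.
Demand: q_1*(p_1,p_2,I) = 0.8·I/p_1 and q_2* = 0.2·I/p_2.
At p_1=10, p_2=13, I=80: q_1* = 0.8·80/10 = 6.4, q_2* = 1.2308.
Utility at the optimum: U(6.4, 1.2308) = 2064.8881.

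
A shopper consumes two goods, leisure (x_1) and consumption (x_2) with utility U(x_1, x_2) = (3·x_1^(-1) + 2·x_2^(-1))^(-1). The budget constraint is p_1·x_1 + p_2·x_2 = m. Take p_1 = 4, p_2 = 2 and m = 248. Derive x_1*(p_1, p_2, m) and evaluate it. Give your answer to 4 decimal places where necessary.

MU_x_1 ∝ 3·x_1^(-2), MU_x_2 ∝ 2·x_2^(-2), so MRS = (3/2)·(x_2/x_1)^(2) = p_1/p_2.
Solve for the ratio: x_2/x_1 = [(2/3)·p_1/p_2]^(0.5).
Substitute x_2 = (x_2/x_1)·x_1 into the budget: x_1* = m/(p_1 + p_2·(x_2/x_1)).
Numerically x_2/x_1 = 1.154701, so x_1* = 248/(4 + 2·1.154701) = 39.3064.

x_1* = 39.3064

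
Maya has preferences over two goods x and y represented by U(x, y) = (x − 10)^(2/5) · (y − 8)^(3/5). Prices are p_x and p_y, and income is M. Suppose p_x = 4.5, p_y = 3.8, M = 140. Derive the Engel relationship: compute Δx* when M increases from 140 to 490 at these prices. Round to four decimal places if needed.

Δx* = 31.1111

Let x' = x−10, y' = y−8. MRS = (2/3)·y'/x' = p_x/p_y.
After buying the subsistence bundle (10, 8), a share 0.4 of the remaining income goes to x: x* = 10 + 0.4·(M − 10p_x − 8p_y)/p_x.
Discretionary income = 140 − 10·4.5 − 8·3.8 = 64.6; x* = 10 + 0.4·64.6/4.5 = 15.7422.
At M' = 490: x* = 46.8533. Change: 46.8533 − 15.7422 = 31.1111.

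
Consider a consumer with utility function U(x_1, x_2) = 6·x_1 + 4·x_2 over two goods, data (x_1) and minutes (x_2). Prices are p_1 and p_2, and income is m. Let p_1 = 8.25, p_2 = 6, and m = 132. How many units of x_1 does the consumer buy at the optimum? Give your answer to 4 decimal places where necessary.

Linear utility — the consumer picks whichever good has higher MU/price: 6/8.25 = 0.7273 vs 4/6 = 0.6667.
x_1 gives more utility per dollar, so spend all income on x_1: x_1* = m/p_1, x_2* = 0.
Numerically: x_1* = 16, x_2* = 0.

x_1* = 16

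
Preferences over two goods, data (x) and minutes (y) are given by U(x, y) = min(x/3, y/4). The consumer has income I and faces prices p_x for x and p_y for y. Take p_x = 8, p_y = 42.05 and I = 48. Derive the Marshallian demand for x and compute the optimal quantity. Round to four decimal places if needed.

With perfect complements, no substitution: consume in ratio x:y = 3:4.
Budget: p_x·x + p_y·(4/3)·x = I, so (3·p_x + 4·p_y)·x = 3·I.
Demand: x*(p_x,p_y,I) = 3·I/(3·p_x + 4·p_y), y* = 4·I/(3·p_x + 4·p_y).
Here 3·8 + 4·42.05 = 192.2, giving x* = 0.7492.

x* = 0.7492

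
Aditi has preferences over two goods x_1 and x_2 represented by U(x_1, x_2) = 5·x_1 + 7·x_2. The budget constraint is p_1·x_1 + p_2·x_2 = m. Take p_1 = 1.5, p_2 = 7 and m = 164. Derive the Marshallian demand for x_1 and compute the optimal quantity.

Linear utility — the consumer picks whichever good has higher MU/price: 5/1.5 = 3.3333 vs 7/7 = 1.
x_1 gives more utility per dollar, so spend all income on x_1: x_1* = m/p_1, x_2* = 0.
Numerically: x_1* = 109.3333, x_2* = 0.

x_1* = 109.3333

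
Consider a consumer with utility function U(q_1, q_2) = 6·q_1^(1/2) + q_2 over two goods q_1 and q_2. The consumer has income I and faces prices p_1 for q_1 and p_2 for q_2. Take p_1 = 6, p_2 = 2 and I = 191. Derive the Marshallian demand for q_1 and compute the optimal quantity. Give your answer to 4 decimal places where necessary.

q_1* = 1

Set MRS = p_1/p_2: 3·q_1^(−1/2) = p_1/p_2.
Solve: √q_1 = 3·p_2/p_1, so q_1*(p_1,p_2) = (3·p_2/p_1)², and q_2* = (I − p_1·q_1*)/p_2.
Plugging in: q_1* = (3·2/6)² = 1.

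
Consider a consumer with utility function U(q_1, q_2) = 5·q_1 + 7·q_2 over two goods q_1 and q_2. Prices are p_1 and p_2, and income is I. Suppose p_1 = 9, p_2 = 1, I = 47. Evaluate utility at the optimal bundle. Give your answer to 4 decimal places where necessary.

V = 329

Linear utility — the consumer picks whichever good has higher MU/price: 5/9 = 0.5556 vs 7/1 = 7.
q_2 gives more utility per dollar, so spend all income on q_2: q_2* = I/p_2, q_1* = 0.
Numerically: q_1* = 0, q_2* = 47.
Utility at the optimum: U(0, 47) = 329.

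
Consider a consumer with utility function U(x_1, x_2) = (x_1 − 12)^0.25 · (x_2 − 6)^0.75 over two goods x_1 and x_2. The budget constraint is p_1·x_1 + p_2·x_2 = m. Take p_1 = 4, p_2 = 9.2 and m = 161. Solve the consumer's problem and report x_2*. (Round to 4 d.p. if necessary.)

x_2* = 10.712

Discretionary income = 161 − 12·4 − 6·9.2 = 57.8; x_2* = 6 + 0.75·57.8/9.2 = 10.712.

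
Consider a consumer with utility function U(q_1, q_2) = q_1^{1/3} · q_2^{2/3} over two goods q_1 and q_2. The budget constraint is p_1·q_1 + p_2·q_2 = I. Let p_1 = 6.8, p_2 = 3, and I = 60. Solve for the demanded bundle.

MU_q_1/MU_q_2 = (1/3·q_2)/(2/3·q_1); tangency sets this equal to p_1/p_2.
So 1/3·p_2·q_2 = 2/3·p_1·q_1; combined with the budget, a share 1/3 of income goes to q_1.
Demand: q_1*(p_1,p_2,I) = 1/3·I/p_1 and q_2* = 2/3·I/p_2.
At p_1=6.8, p_2=3, I=60: q_1* = 1/3·60/6.8 = 2.9412, q_2* = 13.3333.

q_1* = 2.9412, q_2* = 13.3333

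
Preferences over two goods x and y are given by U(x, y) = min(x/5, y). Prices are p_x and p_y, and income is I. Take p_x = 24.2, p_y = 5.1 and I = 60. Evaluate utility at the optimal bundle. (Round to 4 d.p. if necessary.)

V = 0.4758

Leontief preferences: the optimum is at the kink where x/5 = y/1, i.e. y = (1/5)·x.
Budget: p_x·x + p_y·(1/5)·x = I, so (5·p_x + p_y)·x = 5·I.
Demand: x*(p_x,p_y,I) = 5·I/(5·p_x + p_y), y* = I/(5·p_x + p_y).
Here 5·24.2 + 5.1 = 126.1, giving x* = 2.3791 and y* = 0.4758.
Utility at the optimum: U(2.3791, 0.4758) = 0.4758.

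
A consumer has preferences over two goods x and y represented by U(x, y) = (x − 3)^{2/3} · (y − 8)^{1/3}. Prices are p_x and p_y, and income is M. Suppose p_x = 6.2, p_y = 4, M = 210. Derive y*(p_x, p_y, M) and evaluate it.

y* = 21.2833

Substituting into the budget: x* = 3 + 2/3·(M − 3·p_x − 8·p_y)/p_x, and y* = 8 + 1/3·(…)/p_y.
Discretionary income = 210 − 3·6.2 − 8·4 = 159.4; y* = 8 + 1/3·159.4/4 = 21.2833.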